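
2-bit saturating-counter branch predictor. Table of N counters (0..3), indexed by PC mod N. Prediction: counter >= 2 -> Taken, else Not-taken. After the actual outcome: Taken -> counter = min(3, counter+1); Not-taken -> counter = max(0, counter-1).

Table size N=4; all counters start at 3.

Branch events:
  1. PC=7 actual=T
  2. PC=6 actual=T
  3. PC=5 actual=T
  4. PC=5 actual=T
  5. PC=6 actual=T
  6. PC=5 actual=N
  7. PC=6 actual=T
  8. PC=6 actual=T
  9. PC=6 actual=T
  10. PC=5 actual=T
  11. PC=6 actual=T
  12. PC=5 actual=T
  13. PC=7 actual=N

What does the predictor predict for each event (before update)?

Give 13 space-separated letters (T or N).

Ev 1: PC=7 idx=3 pred=T actual=T -> ctr[3]=3
Ev 2: PC=6 idx=2 pred=T actual=T -> ctr[2]=3
Ev 3: PC=5 idx=1 pred=T actual=T -> ctr[1]=3
Ev 4: PC=5 idx=1 pred=T actual=T -> ctr[1]=3
Ev 5: PC=6 idx=2 pred=T actual=T -> ctr[2]=3
Ev 6: PC=5 idx=1 pred=T actual=N -> ctr[1]=2
Ev 7: PC=6 idx=2 pred=T actual=T -> ctr[2]=3
Ev 8: PC=6 idx=2 pred=T actual=T -> ctr[2]=3
Ev 9: PC=6 idx=2 pred=T actual=T -> ctr[2]=3
Ev 10: PC=5 idx=1 pred=T actual=T -> ctr[1]=3
Ev 11: PC=6 idx=2 pred=T actual=T -> ctr[2]=3
Ev 12: PC=5 idx=1 pred=T actual=T -> ctr[1]=3
Ev 13: PC=7 idx=3 pred=T actual=N -> ctr[3]=2

Answer: T T T T T T T T T T T T T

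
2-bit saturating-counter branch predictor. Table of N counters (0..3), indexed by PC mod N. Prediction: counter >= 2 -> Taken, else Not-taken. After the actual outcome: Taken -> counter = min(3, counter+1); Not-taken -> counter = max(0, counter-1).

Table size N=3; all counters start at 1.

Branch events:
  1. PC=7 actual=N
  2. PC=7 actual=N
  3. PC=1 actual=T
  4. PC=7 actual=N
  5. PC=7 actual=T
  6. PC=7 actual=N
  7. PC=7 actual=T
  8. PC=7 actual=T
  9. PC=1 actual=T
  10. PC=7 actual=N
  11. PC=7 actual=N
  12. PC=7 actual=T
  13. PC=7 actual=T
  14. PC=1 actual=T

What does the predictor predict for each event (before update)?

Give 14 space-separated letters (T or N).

Answer: N N N N N N N N T T T N T T

Derivation:
Ev 1: PC=7 idx=1 pred=N actual=N -> ctr[1]=0
Ev 2: PC=7 idx=1 pred=N actual=N -> ctr[1]=0
Ev 3: PC=1 idx=1 pred=N actual=T -> ctr[1]=1
Ev 4: PC=7 idx=1 pred=N actual=N -> ctr[1]=0
Ev 5: PC=7 idx=1 pred=N actual=T -> ctr[1]=1
Ev 6: PC=7 idx=1 pred=N actual=N -> ctr[1]=0
Ev 7: PC=7 idx=1 pred=N actual=T -> ctr[1]=1
Ev 8: PC=7 idx=1 pred=N actual=T -> ctr[1]=2
Ev 9: PC=1 idx=1 pred=T actual=T -> ctr[1]=3
Ev 10: PC=7 idx=1 pred=T actual=N -> ctr[1]=2
Ev 11: PC=7 idx=1 pred=T actual=N -> ctr[1]=1
Ev 12: PC=7 idx=1 pred=N actual=T -> ctr[1]=2
Ev 13: PC=7 idx=1 pred=T actual=T -> ctr[1]=3
Ev 14: PC=1 idx=1 pred=T actual=T -> ctr[1]=3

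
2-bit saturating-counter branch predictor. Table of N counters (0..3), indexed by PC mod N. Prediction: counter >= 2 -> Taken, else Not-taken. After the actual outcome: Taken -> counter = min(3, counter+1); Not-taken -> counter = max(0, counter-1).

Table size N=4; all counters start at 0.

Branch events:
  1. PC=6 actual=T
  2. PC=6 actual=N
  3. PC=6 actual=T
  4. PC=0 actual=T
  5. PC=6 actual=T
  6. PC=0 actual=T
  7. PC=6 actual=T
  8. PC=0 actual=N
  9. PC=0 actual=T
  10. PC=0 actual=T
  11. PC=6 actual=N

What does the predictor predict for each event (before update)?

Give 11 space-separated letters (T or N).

Answer: N N N N N N T T N T T

Derivation:
Ev 1: PC=6 idx=2 pred=N actual=T -> ctr[2]=1
Ev 2: PC=6 idx=2 pred=N actual=N -> ctr[2]=0
Ev 3: PC=6 idx=2 pred=N actual=T -> ctr[2]=1
Ev 4: PC=0 idx=0 pred=N actual=T -> ctr[0]=1
Ev 5: PC=6 idx=2 pred=N actual=T -> ctr[2]=2
Ev 6: PC=0 idx=0 pred=N actual=T -> ctr[0]=2
Ev 7: PC=6 idx=2 pred=T actual=T -> ctr[2]=3
Ev 8: PC=0 idx=0 pred=T actual=N -> ctr[0]=1
Ev 9: PC=0 idx=0 pred=N actual=T -> ctr[0]=2
Ev 10: PC=0 idx=0 pred=T actual=T -> ctr[0]=3
Ev 11: PC=6 idx=2 pred=T actual=N -> ctr[2]=2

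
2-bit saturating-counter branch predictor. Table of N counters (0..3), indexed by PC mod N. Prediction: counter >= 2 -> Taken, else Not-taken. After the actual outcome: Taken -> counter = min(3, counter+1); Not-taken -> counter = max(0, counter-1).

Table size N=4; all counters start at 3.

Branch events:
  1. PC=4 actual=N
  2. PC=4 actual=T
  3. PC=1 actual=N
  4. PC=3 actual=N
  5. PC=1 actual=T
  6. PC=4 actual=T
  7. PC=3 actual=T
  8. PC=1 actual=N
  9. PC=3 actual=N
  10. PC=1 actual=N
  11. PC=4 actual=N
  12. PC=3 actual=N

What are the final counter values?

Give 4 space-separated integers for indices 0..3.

Ev 1: PC=4 idx=0 pred=T actual=N -> ctr[0]=2
Ev 2: PC=4 idx=0 pred=T actual=T -> ctr[0]=3
Ev 3: PC=1 idx=1 pred=T actual=N -> ctr[1]=2
Ev 4: PC=3 idx=3 pred=T actual=N -> ctr[3]=2
Ev 5: PC=1 idx=1 pred=T actual=T -> ctr[1]=3
Ev 6: PC=4 idx=0 pred=T actual=T -> ctr[0]=3
Ev 7: PC=3 idx=3 pred=T actual=T -> ctr[3]=3
Ev 8: PC=1 idx=1 pred=T actual=N -> ctr[1]=2
Ev 9: PC=3 idx=3 pred=T actual=N -> ctr[3]=2
Ev 10: PC=1 idx=1 pred=T actual=N -> ctr[1]=1
Ev 11: PC=4 idx=0 pred=T actual=N -> ctr[0]=2
Ev 12: PC=3 idx=3 pred=T actual=N -> ctr[3]=1

Answer: 2 1 3 1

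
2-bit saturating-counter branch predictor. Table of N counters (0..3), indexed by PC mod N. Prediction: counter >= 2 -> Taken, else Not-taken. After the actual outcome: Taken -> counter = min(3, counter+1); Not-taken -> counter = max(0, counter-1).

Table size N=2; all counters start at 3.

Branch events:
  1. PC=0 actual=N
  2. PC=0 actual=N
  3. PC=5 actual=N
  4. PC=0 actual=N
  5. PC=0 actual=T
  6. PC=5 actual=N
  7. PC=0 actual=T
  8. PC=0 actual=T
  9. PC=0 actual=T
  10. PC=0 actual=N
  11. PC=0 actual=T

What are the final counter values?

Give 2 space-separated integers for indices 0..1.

Ev 1: PC=0 idx=0 pred=T actual=N -> ctr[0]=2
Ev 2: PC=0 idx=0 pred=T actual=N -> ctr[0]=1
Ev 3: PC=5 idx=1 pred=T actual=N -> ctr[1]=2
Ev 4: PC=0 idx=0 pred=N actual=N -> ctr[0]=0
Ev 5: PC=0 idx=0 pred=N actual=T -> ctr[0]=1
Ev 6: PC=5 idx=1 pred=T actual=N -> ctr[1]=1
Ev 7: PC=0 idx=0 pred=N actual=T -> ctr[0]=2
Ev 8: PC=0 idx=0 pred=T actual=T -> ctr[0]=3
Ev 9: PC=0 idx=0 pred=T actual=T -> ctr[0]=3
Ev 10: PC=0 idx=0 pred=T actual=N -> ctr[0]=2
Ev 11: PC=0 idx=0 pred=T actual=T -> ctr[0]=3

Answer: 3 1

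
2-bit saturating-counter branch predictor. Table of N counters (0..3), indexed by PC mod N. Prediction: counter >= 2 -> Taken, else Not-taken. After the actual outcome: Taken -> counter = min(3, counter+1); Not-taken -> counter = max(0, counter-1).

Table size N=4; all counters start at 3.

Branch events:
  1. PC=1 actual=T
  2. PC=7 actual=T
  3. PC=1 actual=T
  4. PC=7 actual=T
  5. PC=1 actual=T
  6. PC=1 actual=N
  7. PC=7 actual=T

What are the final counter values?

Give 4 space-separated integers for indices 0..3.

Ev 1: PC=1 idx=1 pred=T actual=T -> ctr[1]=3
Ev 2: PC=7 idx=3 pred=T actual=T -> ctr[3]=3
Ev 3: PC=1 idx=1 pred=T actual=T -> ctr[1]=3
Ev 4: PC=7 idx=3 pred=T actual=T -> ctr[3]=3
Ev 5: PC=1 idx=1 pred=T actual=T -> ctr[1]=3
Ev 6: PC=1 idx=1 pred=T actual=N -> ctr[1]=2
Ev 7: PC=7 idx=3 pred=T actual=T -> ctr[3]=3

Answer: 3 2 3 3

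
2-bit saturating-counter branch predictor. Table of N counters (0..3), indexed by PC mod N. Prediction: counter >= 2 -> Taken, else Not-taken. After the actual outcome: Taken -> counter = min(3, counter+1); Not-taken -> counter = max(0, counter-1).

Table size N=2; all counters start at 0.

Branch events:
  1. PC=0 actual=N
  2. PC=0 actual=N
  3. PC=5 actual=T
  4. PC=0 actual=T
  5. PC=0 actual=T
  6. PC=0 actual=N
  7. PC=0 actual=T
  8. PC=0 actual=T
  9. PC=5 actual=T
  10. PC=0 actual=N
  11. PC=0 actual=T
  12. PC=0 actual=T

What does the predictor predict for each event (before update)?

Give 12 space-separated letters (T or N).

Ev 1: PC=0 idx=0 pred=N actual=N -> ctr[0]=0
Ev 2: PC=0 idx=0 pred=N actual=N -> ctr[0]=0
Ev 3: PC=5 idx=1 pred=N actual=T -> ctr[1]=1
Ev 4: PC=0 idx=0 pred=N actual=T -> ctr[0]=1
Ev 5: PC=0 idx=0 pred=N actual=T -> ctr[0]=2
Ev 6: PC=0 idx=0 pred=T actual=N -> ctr[0]=1
Ev 7: PC=0 idx=0 pred=N actual=T -> ctr[0]=2
Ev 8: PC=0 idx=0 pred=T actual=T -> ctr[0]=3
Ev 9: PC=5 idx=1 pred=N actual=T -> ctr[1]=2
Ev 10: PC=0 idx=0 pred=T actual=N -> ctr[0]=2
Ev 11: PC=0 idx=0 pred=T actual=T -> ctr[0]=3
Ev 12: PC=0 idx=0 pred=T actual=T -> ctr[0]=3

Answer: N N N N N T N T N T T T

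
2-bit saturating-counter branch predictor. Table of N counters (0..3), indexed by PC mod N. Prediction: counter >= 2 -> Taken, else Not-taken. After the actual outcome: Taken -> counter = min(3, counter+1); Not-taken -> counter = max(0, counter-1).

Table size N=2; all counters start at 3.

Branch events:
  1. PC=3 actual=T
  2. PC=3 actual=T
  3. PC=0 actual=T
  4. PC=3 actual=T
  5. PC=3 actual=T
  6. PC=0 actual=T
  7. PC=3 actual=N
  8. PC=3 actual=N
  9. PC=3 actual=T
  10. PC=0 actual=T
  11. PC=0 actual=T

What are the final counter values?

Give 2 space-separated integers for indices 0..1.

Ev 1: PC=3 idx=1 pred=T actual=T -> ctr[1]=3
Ev 2: PC=3 idx=1 pred=T actual=T -> ctr[1]=3
Ev 3: PC=0 idx=0 pred=T actual=T -> ctr[0]=3
Ev 4: PC=3 idx=1 pred=T actual=T -> ctr[1]=3
Ev 5: PC=3 idx=1 pred=T actual=T -> ctr[1]=3
Ev 6: PC=0 idx=0 pred=T actual=T -> ctr[0]=3
Ev 7: PC=3 idx=1 pred=T actual=N -> ctr[1]=2
Ev 8: PC=3 idx=1 pred=T actual=N -> ctr[1]=1
Ev 9: PC=3 idx=1 pred=N actual=T -> ctr[1]=2
Ev 10: PC=0 idx=0 pred=T actual=T -> ctr[0]=3
Ev 11: PC=0 idx=0 pred=T actual=T -> ctr[0]=3

Answer: 3 2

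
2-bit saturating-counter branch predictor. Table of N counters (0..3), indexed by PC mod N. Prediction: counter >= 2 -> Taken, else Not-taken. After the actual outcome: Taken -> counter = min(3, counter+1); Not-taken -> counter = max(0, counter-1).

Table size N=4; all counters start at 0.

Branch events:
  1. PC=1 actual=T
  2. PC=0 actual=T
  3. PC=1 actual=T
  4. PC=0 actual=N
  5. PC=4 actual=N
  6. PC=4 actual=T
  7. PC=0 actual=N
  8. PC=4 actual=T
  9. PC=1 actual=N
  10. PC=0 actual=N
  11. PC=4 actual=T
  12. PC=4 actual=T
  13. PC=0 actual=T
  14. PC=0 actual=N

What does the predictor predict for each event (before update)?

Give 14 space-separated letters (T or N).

Ev 1: PC=1 idx=1 pred=N actual=T -> ctr[1]=1
Ev 2: PC=0 idx=0 pred=N actual=T -> ctr[0]=1
Ev 3: PC=1 idx=1 pred=N actual=T -> ctr[1]=2
Ev 4: PC=0 idx=0 pred=N actual=N -> ctr[0]=0
Ev 5: PC=4 idx=0 pred=N actual=N -> ctr[0]=0
Ev 6: PC=4 idx=0 pred=N actual=T -> ctr[0]=1
Ev 7: PC=0 idx=0 pred=N actual=N -> ctr[0]=0
Ev 8: PC=4 idx=0 pred=N actual=T -> ctr[0]=1
Ev 9: PC=1 idx=1 pred=T actual=N -> ctr[1]=1
Ev 10: PC=0 idx=0 pred=N actual=N -> ctr[0]=0
Ev 11: PC=4 idx=0 pred=N actual=T -> ctr[0]=1
Ev 12: PC=4 idx=0 pred=N actual=T -> ctr[0]=2
Ev 13: PC=0 idx=0 pred=T actual=T -> ctr[0]=3
Ev 14: PC=0 idx=0 pred=T actual=N -> ctr[0]=2

Answer: N N N N N N N N T N N N T T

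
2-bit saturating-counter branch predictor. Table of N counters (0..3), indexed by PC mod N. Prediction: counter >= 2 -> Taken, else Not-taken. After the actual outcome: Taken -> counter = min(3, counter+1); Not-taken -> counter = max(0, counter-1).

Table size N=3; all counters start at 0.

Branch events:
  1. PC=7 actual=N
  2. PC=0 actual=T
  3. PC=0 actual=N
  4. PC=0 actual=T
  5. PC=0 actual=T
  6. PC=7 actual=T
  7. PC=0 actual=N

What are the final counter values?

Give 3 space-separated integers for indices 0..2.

Answer: 1 1 0

Derivation:
Ev 1: PC=7 idx=1 pred=N actual=N -> ctr[1]=0
Ev 2: PC=0 idx=0 pred=N actual=T -> ctr[0]=1
Ev 3: PC=0 idx=0 pred=N actual=N -> ctr[0]=0
Ev 4: PC=0 idx=0 pred=N actual=T -> ctr[0]=1
Ev 5: PC=0 idx=0 pred=N actual=T -> ctr[0]=2
Ev 6: PC=7 idx=1 pred=N actual=T -> ctr[1]=1
Ev 7: PC=0 idx=0 pred=T actual=N -> ctr[0]=1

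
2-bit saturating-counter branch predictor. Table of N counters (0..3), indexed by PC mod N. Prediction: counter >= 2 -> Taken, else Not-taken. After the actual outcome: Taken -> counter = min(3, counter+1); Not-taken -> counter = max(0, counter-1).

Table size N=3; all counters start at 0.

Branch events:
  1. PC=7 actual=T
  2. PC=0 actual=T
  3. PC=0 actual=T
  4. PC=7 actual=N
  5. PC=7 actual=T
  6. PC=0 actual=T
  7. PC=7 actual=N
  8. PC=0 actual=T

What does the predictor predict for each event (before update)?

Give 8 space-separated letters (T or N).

Ev 1: PC=7 idx=1 pred=N actual=T -> ctr[1]=1
Ev 2: PC=0 idx=0 pred=N actual=T -> ctr[0]=1
Ev 3: PC=0 idx=0 pred=N actual=T -> ctr[0]=2
Ev 4: PC=7 idx=1 pred=N actual=N -> ctr[1]=0
Ev 5: PC=7 idx=1 pred=N actual=T -> ctr[1]=1
Ev 6: PC=0 idx=0 pred=T actual=T -> ctr[0]=3
Ev 7: PC=7 idx=1 pred=N actual=N -> ctr[1]=0
Ev 8: PC=0 idx=0 pred=T actual=T -> ctr[0]=3

Answer: N N N N N T N T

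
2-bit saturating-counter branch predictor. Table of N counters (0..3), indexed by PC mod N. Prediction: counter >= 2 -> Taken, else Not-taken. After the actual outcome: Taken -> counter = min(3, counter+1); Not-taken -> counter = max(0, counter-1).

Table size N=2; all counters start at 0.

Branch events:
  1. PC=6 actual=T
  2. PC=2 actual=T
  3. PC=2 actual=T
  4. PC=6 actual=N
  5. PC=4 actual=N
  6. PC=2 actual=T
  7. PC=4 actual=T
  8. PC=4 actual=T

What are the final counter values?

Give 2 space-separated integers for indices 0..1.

Answer: 3 0

Derivation:
Ev 1: PC=6 idx=0 pred=N actual=T -> ctr[0]=1
Ev 2: PC=2 idx=0 pred=N actual=T -> ctr[0]=2
Ev 3: PC=2 idx=0 pred=T actual=T -> ctr[0]=3
Ev 4: PC=6 idx=0 pred=T actual=N -> ctr[0]=2
Ev 5: PC=4 idx=0 pred=T actual=N -> ctr[0]=1
Ev 6: PC=2 idx=0 pred=N actual=T -> ctr[0]=2
Ev 7: PC=4 idx=0 pred=T actual=T -> ctr[0]=3
Ev 8: PC=4 idx=0 pred=T actual=T -> ctr[0]=3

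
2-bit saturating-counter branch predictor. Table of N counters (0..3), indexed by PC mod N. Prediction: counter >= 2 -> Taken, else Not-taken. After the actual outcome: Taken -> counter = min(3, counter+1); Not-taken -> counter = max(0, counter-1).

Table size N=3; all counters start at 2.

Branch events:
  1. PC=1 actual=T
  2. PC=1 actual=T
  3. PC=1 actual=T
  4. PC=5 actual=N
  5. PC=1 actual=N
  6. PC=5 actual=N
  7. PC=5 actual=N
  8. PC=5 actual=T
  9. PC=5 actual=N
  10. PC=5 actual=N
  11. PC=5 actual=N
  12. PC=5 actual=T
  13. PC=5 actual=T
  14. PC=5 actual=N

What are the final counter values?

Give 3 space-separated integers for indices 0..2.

Answer: 2 2 1

Derivation:
Ev 1: PC=1 idx=1 pred=T actual=T -> ctr[1]=3
Ev 2: PC=1 idx=1 pred=T actual=T -> ctr[1]=3
Ev 3: PC=1 idx=1 pred=T actual=T -> ctr[1]=3
Ev 4: PC=5 idx=2 pred=T actual=N -> ctr[2]=1
Ev 5: PC=1 idx=1 pred=T actual=N -> ctr[1]=2
Ev 6: PC=5 idx=2 pred=N actual=N -> ctr[2]=0
Ev 7: PC=5 idx=2 pred=N actual=N -> ctr[2]=0
Ev 8: PC=5 idx=2 pred=N actual=T -> ctr[2]=1
Ev 9: PC=5 idx=2 pred=N actual=N -> ctr[2]=0
Ev 10: PC=5 idx=2 pred=N actual=N -> ctr[2]=0
Ev 11: PC=5 idx=2 pred=N actual=N -> ctr[2]=0
Ev 12: PC=5 idx=2 pred=N actual=T -> ctr[2]=1
Ev 13: PC=5 idx=2 pred=N actual=T -> ctr[2]=2
Ev 14: PC=5 idx=2 pred=T actual=N -> ctr[2]=1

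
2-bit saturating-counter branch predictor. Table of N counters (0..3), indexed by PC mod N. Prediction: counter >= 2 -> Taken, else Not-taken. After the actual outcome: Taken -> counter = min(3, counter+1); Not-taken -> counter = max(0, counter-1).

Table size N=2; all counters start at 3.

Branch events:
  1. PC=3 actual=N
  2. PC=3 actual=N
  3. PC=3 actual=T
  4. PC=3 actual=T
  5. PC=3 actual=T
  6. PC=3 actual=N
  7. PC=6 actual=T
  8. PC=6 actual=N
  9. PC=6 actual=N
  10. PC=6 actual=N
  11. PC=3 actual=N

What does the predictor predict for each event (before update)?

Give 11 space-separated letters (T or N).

Answer: T T N T T T T T T N T

Derivation:
Ev 1: PC=3 idx=1 pred=T actual=N -> ctr[1]=2
Ev 2: PC=3 idx=1 pred=T actual=N -> ctr[1]=1
Ev 3: PC=3 idx=1 pred=N actual=T -> ctr[1]=2
Ev 4: PC=3 idx=1 pred=T actual=T -> ctr[1]=3
Ev 5: PC=3 idx=1 pred=T actual=T -> ctr[1]=3
Ev 6: PC=3 idx=1 pred=T actual=N -> ctr[1]=2
Ev 7: PC=6 idx=0 pred=T actual=T -> ctr[0]=3
Ev 8: PC=6 idx=0 pred=T actual=N -> ctr[0]=2
Ev 9: PC=6 idx=0 pred=T actual=N -> ctr[0]=1
Ev 10: PC=6 idx=0 pred=N actual=N -> ctr[0]=0
Ev 11: PC=3 idx=1 pred=T actual=N -> ctr[1]=1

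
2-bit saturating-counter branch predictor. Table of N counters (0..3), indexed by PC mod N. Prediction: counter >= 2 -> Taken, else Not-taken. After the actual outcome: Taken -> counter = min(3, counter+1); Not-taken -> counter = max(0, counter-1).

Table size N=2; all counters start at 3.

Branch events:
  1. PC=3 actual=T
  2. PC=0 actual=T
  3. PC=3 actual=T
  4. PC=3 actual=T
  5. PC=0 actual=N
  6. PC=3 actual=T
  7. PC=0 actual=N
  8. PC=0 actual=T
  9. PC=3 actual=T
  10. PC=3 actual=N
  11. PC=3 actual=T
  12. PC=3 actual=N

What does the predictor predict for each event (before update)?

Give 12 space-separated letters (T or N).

Ev 1: PC=3 idx=1 pred=T actual=T -> ctr[1]=3
Ev 2: PC=0 idx=0 pred=T actual=T -> ctr[0]=3
Ev 3: PC=3 idx=1 pred=T actual=T -> ctr[1]=3
Ev 4: PC=3 idx=1 pred=T actual=T -> ctr[1]=3
Ev 5: PC=0 idx=0 pred=T actual=N -> ctr[0]=2
Ev 6: PC=3 idx=1 pred=T actual=T -> ctr[1]=3
Ev 7: PC=0 idx=0 pred=T actual=N -> ctr[0]=1
Ev 8: PC=0 idx=0 pred=N actual=T -> ctr[0]=2
Ev 9: PC=3 idx=1 pred=T actual=T -> ctr[1]=3
Ev 10: PC=3 idx=1 pred=T actual=N -> ctr[1]=2
Ev 11: PC=3 idx=1 pred=T actual=T -> ctr[1]=3
Ev 12: PC=3 idx=1 pred=T actual=N -> ctr[1]=2

Answer: T T T T T T T N T T T T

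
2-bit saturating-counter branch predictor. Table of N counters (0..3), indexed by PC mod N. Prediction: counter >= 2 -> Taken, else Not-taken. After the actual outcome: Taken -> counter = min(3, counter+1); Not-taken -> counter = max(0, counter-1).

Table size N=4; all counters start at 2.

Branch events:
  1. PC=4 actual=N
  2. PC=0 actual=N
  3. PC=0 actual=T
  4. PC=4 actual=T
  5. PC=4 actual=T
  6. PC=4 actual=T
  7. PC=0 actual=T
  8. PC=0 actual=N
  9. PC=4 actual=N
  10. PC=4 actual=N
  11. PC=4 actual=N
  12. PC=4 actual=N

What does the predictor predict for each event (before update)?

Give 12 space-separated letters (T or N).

Ev 1: PC=4 idx=0 pred=T actual=N -> ctr[0]=1
Ev 2: PC=0 idx=0 pred=N actual=N -> ctr[0]=0
Ev 3: PC=0 idx=0 pred=N actual=T -> ctr[0]=1
Ev 4: PC=4 idx=0 pred=N actual=T -> ctr[0]=2
Ev 5: PC=4 idx=0 pred=T actual=T -> ctr[0]=3
Ev 6: PC=4 idx=0 pred=T actual=T -> ctr[0]=3
Ev 7: PC=0 idx=0 pred=T actual=T -> ctr[0]=3
Ev 8: PC=0 idx=0 pred=T actual=N -> ctr[0]=2
Ev 9: PC=4 idx=0 pred=T actual=N -> ctr[0]=1
Ev 10: PC=4 idx=0 pred=N actual=N -> ctr[0]=0
Ev 11: PC=4 idx=0 pred=N actual=N -> ctr[0]=0
Ev 12: PC=4 idx=0 pred=N actual=N -> ctr[0]=0

Answer: T N N N T T T T T N N N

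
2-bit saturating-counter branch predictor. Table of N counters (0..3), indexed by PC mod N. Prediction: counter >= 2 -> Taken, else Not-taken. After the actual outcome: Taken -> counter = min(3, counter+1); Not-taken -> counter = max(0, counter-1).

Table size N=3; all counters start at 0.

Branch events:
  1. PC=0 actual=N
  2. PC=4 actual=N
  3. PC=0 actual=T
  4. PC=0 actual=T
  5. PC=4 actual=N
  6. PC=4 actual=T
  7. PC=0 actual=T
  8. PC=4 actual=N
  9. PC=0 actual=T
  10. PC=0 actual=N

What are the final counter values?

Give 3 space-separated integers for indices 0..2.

Answer: 2 0 0

Derivation:
Ev 1: PC=0 idx=0 pred=N actual=N -> ctr[0]=0
Ev 2: PC=4 idx=1 pred=N actual=N -> ctr[1]=0
Ev 3: PC=0 idx=0 pred=N actual=T -> ctr[0]=1
Ev 4: PC=0 idx=0 pred=N actual=T -> ctr[0]=2
Ev 5: PC=4 idx=1 pred=N actual=N -> ctr[1]=0
Ev 6: PC=4 idx=1 pred=N actual=T -> ctr[1]=1
Ev 7: PC=0 idx=0 pred=T actual=T -> ctr[0]=3
Ev 8: PC=4 idx=1 pred=N actual=N -> ctr[1]=0
Ev 9: PC=0 idx=0 pred=T actual=T -> ctr[0]=3
Ev 10: PC=0 idx=0 pred=T actual=N -> ctr[0]=2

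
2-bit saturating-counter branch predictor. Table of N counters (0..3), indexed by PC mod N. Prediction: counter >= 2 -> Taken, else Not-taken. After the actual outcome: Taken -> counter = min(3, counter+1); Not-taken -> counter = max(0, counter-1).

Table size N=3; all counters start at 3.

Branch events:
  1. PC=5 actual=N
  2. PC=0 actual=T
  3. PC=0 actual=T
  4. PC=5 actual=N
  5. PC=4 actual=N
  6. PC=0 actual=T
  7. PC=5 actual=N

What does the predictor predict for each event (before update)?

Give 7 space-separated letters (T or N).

Answer: T T T T T T N

Derivation:
Ev 1: PC=5 idx=2 pred=T actual=N -> ctr[2]=2
Ev 2: PC=0 idx=0 pred=T actual=T -> ctr[0]=3
Ev 3: PC=0 idx=0 pred=T actual=T -> ctr[0]=3
Ev 4: PC=5 idx=2 pred=T actual=N -> ctr[2]=1
Ev 5: PC=4 idx=1 pred=T actual=N -> ctr[1]=2
Ev 6: PC=0 idx=0 pred=T actual=T -> ctr[0]=3
Ev 7: PC=5 idx=2 pred=N actual=N -> ctr[2]=0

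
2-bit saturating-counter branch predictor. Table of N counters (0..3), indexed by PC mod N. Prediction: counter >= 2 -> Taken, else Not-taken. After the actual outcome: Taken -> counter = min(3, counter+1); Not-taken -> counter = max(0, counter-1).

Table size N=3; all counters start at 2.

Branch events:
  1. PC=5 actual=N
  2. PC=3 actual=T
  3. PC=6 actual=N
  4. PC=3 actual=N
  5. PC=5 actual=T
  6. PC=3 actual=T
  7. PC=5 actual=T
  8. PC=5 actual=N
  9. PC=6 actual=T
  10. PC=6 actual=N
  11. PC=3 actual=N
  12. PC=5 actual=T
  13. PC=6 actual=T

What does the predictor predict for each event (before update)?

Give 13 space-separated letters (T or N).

Ev 1: PC=5 idx=2 pred=T actual=N -> ctr[2]=1
Ev 2: PC=3 idx=0 pred=T actual=T -> ctr[0]=3
Ev 3: PC=6 idx=0 pred=T actual=N -> ctr[0]=2
Ev 4: PC=3 idx=0 pred=T actual=N -> ctr[0]=1
Ev 5: PC=5 idx=2 pred=N actual=T -> ctr[2]=2
Ev 6: PC=3 idx=0 pred=N actual=T -> ctr[0]=2
Ev 7: PC=5 idx=2 pred=T actual=T -> ctr[2]=3
Ev 8: PC=5 idx=2 pred=T actual=N -> ctr[2]=2
Ev 9: PC=6 idx=0 pred=T actual=T -> ctr[0]=3
Ev 10: PC=6 idx=0 pred=T actual=N -> ctr[0]=2
Ev 11: PC=3 idx=0 pred=T actual=N -> ctr[0]=1
Ev 12: PC=5 idx=2 pred=T actual=T -> ctr[2]=3
Ev 13: PC=6 idx=0 pred=N actual=T -> ctr[0]=2

Answer: T T T T N N T T T T T T N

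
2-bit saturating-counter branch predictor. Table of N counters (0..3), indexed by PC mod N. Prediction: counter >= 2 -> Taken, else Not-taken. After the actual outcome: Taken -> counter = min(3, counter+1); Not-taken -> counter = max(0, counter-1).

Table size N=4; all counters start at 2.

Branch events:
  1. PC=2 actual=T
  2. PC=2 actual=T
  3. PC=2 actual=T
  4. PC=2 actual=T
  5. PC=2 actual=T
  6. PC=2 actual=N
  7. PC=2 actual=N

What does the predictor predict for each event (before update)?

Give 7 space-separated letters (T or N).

Answer: T T T T T T T

Derivation:
Ev 1: PC=2 idx=2 pred=T actual=T -> ctr[2]=3
Ev 2: PC=2 idx=2 pred=T actual=T -> ctr[2]=3
Ev 3: PC=2 idx=2 pred=T actual=T -> ctr[2]=3
Ev 4: PC=2 idx=2 pred=T actual=T -> ctr[2]=3
Ev 5: PC=2 idx=2 pred=T actual=T -> ctr[2]=3
Ev 6: PC=2 idx=2 pred=T actual=N -> ctr[2]=2
Ev 7: PC=2 idx=2 pred=T actual=N -> ctr[2]=1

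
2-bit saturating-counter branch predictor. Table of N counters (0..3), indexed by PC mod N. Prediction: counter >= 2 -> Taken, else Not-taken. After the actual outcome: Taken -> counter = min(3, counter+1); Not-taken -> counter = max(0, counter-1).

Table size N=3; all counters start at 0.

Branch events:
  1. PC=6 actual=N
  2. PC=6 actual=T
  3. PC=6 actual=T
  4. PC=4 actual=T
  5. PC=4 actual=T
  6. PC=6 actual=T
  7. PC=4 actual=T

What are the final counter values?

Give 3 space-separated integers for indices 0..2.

Answer: 3 3 0

Derivation:
Ev 1: PC=6 idx=0 pred=N actual=N -> ctr[0]=0
Ev 2: PC=6 idx=0 pred=N actual=T -> ctr[0]=1
Ev 3: PC=6 idx=0 pred=N actual=T -> ctr[0]=2
Ev 4: PC=4 idx=1 pred=N actual=T -> ctr[1]=1
Ev 5: PC=4 idx=1 pred=N actual=T -> ctr[1]=2
Ev 6: PC=6 idx=0 pred=T actual=T -> ctr[0]=3
Ev 7: PC=4 idx=1 pred=T actual=T -> ctr[1]=3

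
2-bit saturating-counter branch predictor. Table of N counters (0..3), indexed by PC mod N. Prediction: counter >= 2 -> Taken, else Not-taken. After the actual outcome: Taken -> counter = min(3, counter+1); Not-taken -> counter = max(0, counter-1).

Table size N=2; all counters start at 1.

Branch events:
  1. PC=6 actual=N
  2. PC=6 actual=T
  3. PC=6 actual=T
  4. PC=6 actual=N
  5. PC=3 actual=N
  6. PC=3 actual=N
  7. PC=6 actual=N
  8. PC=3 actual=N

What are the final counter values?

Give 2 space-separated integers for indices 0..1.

Answer: 0 0

Derivation:
Ev 1: PC=6 idx=0 pred=N actual=N -> ctr[0]=0
Ev 2: PC=6 idx=0 pred=N actual=T -> ctr[0]=1
Ev 3: PC=6 idx=0 pred=N actual=T -> ctr[0]=2
Ev 4: PC=6 idx=0 pred=T actual=N -> ctr[0]=1
Ev 5: PC=3 idx=1 pred=N actual=N -> ctr[1]=0
Ev 6: PC=3 idx=1 pred=N actual=N -> ctr[1]=0
Ev 7: PC=6 idx=0 pred=N actual=N -> ctr[0]=0
Ev 8: PC=3 idx=1 pred=N actual=N -> ctr[1]=0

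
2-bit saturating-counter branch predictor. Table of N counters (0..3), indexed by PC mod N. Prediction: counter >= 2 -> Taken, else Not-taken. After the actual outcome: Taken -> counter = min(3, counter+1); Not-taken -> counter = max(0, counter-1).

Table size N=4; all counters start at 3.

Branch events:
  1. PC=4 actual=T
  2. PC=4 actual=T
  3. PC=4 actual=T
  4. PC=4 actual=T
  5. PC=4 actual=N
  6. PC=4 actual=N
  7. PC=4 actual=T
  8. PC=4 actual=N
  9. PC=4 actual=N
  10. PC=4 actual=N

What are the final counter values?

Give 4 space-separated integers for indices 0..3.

Ev 1: PC=4 idx=0 pred=T actual=T -> ctr[0]=3
Ev 2: PC=4 idx=0 pred=T actual=T -> ctr[0]=3
Ev 3: PC=4 idx=0 pred=T actual=T -> ctr[0]=3
Ev 4: PC=4 idx=0 pred=T actual=T -> ctr[0]=3
Ev 5: PC=4 idx=0 pred=T actual=N -> ctr[0]=2
Ev 6: PC=4 idx=0 pred=T actual=N -> ctr[0]=1
Ev 7: PC=4 idx=0 pred=N actual=T -> ctr[0]=2
Ev 8: PC=4 idx=0 pred=T actual=N -> ctr[0]=1
Ev 9: PC=4 idx=0 pred=N actual=N -> ctr[0]=0
Ev 10: PC=4 idx=0 pred=N actual=N -> ctr[0]=0

Answer: 0 3 3 3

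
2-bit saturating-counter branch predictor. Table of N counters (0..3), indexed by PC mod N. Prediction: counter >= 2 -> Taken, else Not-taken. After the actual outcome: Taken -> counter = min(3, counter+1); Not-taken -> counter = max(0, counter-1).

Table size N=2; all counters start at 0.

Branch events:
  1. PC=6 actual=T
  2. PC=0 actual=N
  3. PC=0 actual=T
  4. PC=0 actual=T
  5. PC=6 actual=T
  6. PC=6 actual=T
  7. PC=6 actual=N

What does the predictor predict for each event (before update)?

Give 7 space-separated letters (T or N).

Ev 1: PC=6 idx=0 pred=N actual=T -> ctr[0]=1
Ev 2: PC=0 idx=0 pred=N actual=N -> ctr[0]=0
Ev 3: PC=0 idx=0 pred=N actual=T -> ctr[0]=1
Ev 4: PC=0 idx=0 pred=N actual=T -> ctr[0]=2
Ev 5: PC=6 idx=0 pred=T actual=T -> ctr[0]=3
Ev 6: PC=6 idx=0 pred=T actual=T -> ctr[0]=3
Ev 7: PC=6 idx=0 pred=T actual=N -> ctr[0]=2

Answer: N N N N T T T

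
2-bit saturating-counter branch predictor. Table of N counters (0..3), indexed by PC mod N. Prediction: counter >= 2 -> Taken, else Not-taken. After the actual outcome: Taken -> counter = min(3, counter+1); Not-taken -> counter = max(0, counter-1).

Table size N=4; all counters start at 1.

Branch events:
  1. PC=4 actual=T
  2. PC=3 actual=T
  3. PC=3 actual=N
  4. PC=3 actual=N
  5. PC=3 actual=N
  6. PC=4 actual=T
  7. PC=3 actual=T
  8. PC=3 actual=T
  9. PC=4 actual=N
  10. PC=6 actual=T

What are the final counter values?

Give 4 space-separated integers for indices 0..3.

Ev 1: PC=4 idx=0 pred=N actual=T -> ctr[0]=2
Ev 2: PC=3 idx=3 pred=N actual=T -> ctr[3]=2
Ev 3: PC=3 idx=3 pred=T actual=N -> ctr[3]=1
Ev 4: PC=3 idx=3 pred=N actual=N -> ctr[3]=0
Ev 5: PC=3 idx=3 pred=N actual=N -> ctr[3]=0
Ev 6: PC=4 idx=0 pred=T actual=T -> ctr[0]=3
Ev 7: PC=3 idx=3 pred=N actual=T -> ctr[3]=1
Ev 8: PC=3 idx=3 pred=N actual=T -> ctr[3]=2
Ev 9: PC=4 idx=0 pred=T actual=N -> ctr[0]=2
Ev 10: PC=6 idx=2 pred=N actual=T -> ctr[2]=2

Answer: 2 1 2 2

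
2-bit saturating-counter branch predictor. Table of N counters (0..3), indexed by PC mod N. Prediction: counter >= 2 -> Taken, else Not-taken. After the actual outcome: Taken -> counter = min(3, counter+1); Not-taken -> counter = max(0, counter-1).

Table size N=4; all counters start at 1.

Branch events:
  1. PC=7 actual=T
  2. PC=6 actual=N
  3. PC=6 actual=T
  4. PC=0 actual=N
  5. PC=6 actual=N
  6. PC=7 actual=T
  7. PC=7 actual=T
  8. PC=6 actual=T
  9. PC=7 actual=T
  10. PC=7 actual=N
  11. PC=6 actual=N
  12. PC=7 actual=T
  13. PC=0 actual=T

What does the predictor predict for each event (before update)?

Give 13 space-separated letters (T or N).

Ev 1: PC=7 idx=3 pred=N actual=T -> ctr[3]=2
Ev 2: PC=6 idx=2 pred=N actual=N -> ctr[2]=0
Ev 3: PC=6 idx=2 pred=N actual=T -> ctr[2]=1
Ev 4: PC=0 idx=0 pred=N actual=N -> ctr[0]=0
Ev 5: PC=6 idx=2 pred=N actual=N -> ctr[2]=0
Ev 6: PC=7 idx=3 pred=T actual=T -> ctr[3]=3
Ev 7: PC=7 idx=3 pred=T actual=T -> ctr[3]=3
Ev 8: PC=6 idx=2 pred=N actual=T -> ctr[2]=1
Ev 9: PC=7 idx=3 pred=T actual=T -> ctr[3]=3
Ev 10: PC=7 idx=3 pred=T actual=N -> ctr[3]=2
Ev 11: PC=6 idx=2 pred=N actual=N -> ctr[2]=0
Ev 12: PC=7 idx=3 pred=T actual=T -> ctr[3]=3
Ev 13: PC=0 idx=0 pred=N actual=T -> ctr[0]=1

Answer: N N N N N T T N T T N T N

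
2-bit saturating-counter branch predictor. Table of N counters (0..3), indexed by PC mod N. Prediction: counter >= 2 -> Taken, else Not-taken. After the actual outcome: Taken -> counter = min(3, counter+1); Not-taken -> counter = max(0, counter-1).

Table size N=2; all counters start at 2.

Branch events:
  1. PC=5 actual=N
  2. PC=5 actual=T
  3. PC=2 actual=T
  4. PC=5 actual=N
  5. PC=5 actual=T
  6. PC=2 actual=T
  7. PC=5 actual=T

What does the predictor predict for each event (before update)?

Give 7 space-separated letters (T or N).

Ev 1: PC=5 idx=1 pred=T actual=N -> ctr[1]=1
Ev 2: PC=5 idx=1 pred=N actual=T -> ctr[1]=2
Ev 3: PC=2 idx=0 pred=T actual=T -> ctr[0]=3
Ev 4: PC=5 idx=1 pred=T actual=N -> ctr[1]=1
Ev 5: PC=5 idx=1 pred=N actual=T -> ctr[1]=2
Ev 6: PC=2 idx=0 pred=T actual=T -> ctr[0]=3
Ev 7: PC=5 idx=1 pred=T actual=T -> ctr[1]=3

Answer: T N T T N T T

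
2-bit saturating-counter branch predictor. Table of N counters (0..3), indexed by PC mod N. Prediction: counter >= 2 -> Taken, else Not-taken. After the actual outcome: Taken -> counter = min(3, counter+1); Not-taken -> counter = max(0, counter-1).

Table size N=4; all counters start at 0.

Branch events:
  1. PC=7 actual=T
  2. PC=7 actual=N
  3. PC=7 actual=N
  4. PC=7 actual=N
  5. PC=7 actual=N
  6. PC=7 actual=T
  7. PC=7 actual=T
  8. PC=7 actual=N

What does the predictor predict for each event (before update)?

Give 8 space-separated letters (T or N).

Answer: N N N N N N N T

Derivation:
Ev 1: PC=7 idx=3 pred=N actual=T -> ctr[3]=1
Ev 2: PC=7 idx=3 pred=N actual=N -> ctr[3]=0
Ev 3: PC=7 idx=3 pred=N actual=N -> ctr[3]=0
Ev 4: PC=7 idx=3 pred=N actual=N -> ctr[3]=0
Ev 5: PC=7 idx=3 pred=N actual=N -> ctr[3]=0
Ev 6: PC=7 idx=3 pred=N actual=T -> ctr[3]=1
Ev 7: PC=7 idx=3 pred=N actual=T -> ctr[3]=2
Ev 8: PC=7 idx=3 pred=T actual=N -> ctr[3]=1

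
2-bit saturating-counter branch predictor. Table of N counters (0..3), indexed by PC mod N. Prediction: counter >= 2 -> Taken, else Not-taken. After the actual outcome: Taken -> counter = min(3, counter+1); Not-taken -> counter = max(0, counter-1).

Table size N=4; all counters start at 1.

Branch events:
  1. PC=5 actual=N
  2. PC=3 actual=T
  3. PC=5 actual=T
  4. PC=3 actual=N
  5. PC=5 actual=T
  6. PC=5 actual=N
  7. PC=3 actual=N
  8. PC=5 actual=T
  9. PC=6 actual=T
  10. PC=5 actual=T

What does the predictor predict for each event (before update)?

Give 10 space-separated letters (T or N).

Answer: N N N T N T N N N T

Derivation:
Ev 1: PC=5 idx=1 pred=N actual=N -> ctr[1]=0
Ev 2: PC=3 idx=3 pred=N actual=T -> ctr[3]=2
Ev 3: PC=5 idx=1 pred=N actual=T -> ctr[1]=1
Ev 4: PC=3 idx=3 pred=T actual=N -> ctr[3]=1
Ev 5: PC=5 idx=1 pred=N actual=T -> ctr[1]=2
Ev 6: PC=5 idx=1 pred=T actual=N -> ctr[1]=1
Ev 7: PC=3 idx=3 pred=N actual=N -> ctr[3]=0
Ev 8: PC=5 idx=1 pred=N actual=T -> ctr[1]=2
Ev 9: PC=6 idx=2 pred=N actual=T -> ctr[2]=2
Ev 10: PC=5 idx=1 pred=T actual=T -> ctr[1]=3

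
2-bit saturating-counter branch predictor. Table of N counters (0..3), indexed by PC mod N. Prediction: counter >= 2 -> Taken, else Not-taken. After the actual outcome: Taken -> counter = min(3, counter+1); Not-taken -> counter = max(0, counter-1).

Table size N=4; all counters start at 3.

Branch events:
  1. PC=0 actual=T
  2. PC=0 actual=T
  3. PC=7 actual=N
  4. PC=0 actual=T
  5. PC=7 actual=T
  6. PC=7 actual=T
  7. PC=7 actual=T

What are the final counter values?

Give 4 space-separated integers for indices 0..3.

Ev 1: PC=0 idx=0 pred=T actual=T -> ctr[0]=3
Ev 2: PC=0 idx=0 pred=T actual=T -> ctr[0]=3
Ev 3: PC=7 idx=3 pred=T actual=N -> ctr[3]=2
Ev 4: PC=0 idx=0 pred=T actual=T -> ctr[0]=3
Ev 5: PC=7 idx=3 pred=T actual=T -> ctr[3]=3
Ev 6: PC=7 idx=3 pred=T actual=T -> ctr[3]=3
Ev 7: PC=7 idx=3 pred=T actual=T -> ctr[3]=3

Answer: 3 3 3 3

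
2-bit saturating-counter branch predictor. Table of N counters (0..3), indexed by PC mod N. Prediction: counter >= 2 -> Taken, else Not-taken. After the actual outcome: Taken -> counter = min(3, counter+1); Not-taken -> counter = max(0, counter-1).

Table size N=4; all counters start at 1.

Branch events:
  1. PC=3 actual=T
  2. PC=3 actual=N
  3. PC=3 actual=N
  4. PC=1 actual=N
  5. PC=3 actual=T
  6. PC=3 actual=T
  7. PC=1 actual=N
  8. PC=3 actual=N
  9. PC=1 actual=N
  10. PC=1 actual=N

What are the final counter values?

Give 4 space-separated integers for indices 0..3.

Ev 1: PC=3 idx=3 pred=N actual=T -> ctr[3]=2
Ev 2: PC=3 idx=3 pred=T actual=N -> ctr[3]=1
Ev 3: PC=3 idx=3 pred=N actual=N -> ctr[3]=0
Ev 4: PC=1 idx=1 pred=N actual=N -> ctr[1]=0
Ev 5: PC=3 idx=3 pred=N actual=T -> ctr[3]=1
Ev 6: PC=3 idx=3 pred=N actual=T -> ctr[3]=2
Ev 7: PC=1 idx=1 pred=N actual=N -> ctr[1]=0
Ev 8: PC=3 idx=3 pred=T actual=N -> ctr[3]=1
Ev 9: PC=1 idx=1 pred=N actual=N -> ctr[1]=0
Ev 10: PC=1 idx=1 pred=N actual=N -> ctr[1]=0

Answer: 1 0 1 1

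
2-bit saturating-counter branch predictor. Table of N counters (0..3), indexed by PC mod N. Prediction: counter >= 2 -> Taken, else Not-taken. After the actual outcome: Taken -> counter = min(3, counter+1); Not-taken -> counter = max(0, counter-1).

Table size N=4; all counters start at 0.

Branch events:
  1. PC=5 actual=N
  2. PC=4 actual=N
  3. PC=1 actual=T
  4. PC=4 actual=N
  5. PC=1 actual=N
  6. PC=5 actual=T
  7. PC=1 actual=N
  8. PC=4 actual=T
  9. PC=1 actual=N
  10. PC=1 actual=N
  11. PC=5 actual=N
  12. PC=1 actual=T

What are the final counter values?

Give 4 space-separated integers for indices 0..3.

Ev 1: PC=5 idx=1 pred=N actual=N -> ctr[1]=0
Ev 2: PC=4 idx=0 pred=N actual=N -> ctr[0]=0
Ev 3: PC=1 idx=1 pred=N actual=T -> ctr[1]=1
Ev 4: PC=4 idx=0 pred=N actual=N -> ctr[0]=0
Ev 5: PC=1 idx=1 pred=N actual=N -> ctr[1]=0
Ev 6: PC=5 idx=1 pred=N actual=T -> ctr[1]=1
Ev 7: PC=1 idx=1 pred=N actual=N -> ctr[1]=0
Ev 8: PC=4 idx=0 pred=N actual=T -> ctr[0]=1
Ev 9: PC=1 idx=1 pred=N actual=N -> ctr[1]=0
Ev 10: PC=1 idx=1 pred=N actual=N -> ctr[1]=0
Ev 11: PC=5 idx=1 pred=N actual=N -> ctr[1]=0
Ev 12: PC=1 idx=1 pred=N actual=T -> ctr[1]=1

Answer: 1 1 0 0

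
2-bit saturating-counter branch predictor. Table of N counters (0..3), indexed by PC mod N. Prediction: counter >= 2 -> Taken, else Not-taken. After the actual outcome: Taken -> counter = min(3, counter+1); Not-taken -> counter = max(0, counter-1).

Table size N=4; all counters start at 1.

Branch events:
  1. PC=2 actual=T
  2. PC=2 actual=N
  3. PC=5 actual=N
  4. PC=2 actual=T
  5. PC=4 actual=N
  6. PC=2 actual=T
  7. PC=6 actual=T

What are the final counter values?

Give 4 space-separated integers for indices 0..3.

Ev 1: PC=2 idx=2 pred=N actual=T -> ctr[2]=2
Ev 2: PC=2 idx=2 pred=T actual=N -> ctr[2]=1
Ev 3: PC=5 idx=1 pred=N actual=N -> ctr[1]=0
Ev 4: PC=2 idx=2 pred=N actual=T -> ctr[2]=2
Ev 5: PC=4 idx=0 pred=N actual=N -> ctr[0]=0
Ev 6: PC=2 idx=2 pred=T actual=T -> ctr[2]=3
Ev 7: PC=6 idx=2 pred=T actual=T -> ctr[2]=3

Answer: 0 0 3 1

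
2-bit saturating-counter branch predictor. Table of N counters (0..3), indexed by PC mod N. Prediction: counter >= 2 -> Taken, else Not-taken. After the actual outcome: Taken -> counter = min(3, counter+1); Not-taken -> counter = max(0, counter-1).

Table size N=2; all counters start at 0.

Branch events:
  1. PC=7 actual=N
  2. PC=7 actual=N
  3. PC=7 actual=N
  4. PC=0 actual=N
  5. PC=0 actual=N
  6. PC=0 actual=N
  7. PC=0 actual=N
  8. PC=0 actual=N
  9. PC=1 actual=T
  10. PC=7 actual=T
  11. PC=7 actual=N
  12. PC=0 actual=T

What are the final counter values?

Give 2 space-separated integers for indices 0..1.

Answer: 1 1

Derivation:
Ev 1: PC=7 idx=1 pred=N actual=N -> ctr[1]=0
Ev 2: PC=7 idx=1 pred=N actual=N -> ctr[1]=0
Ev 3: PC=7 idx=1 pred=N actual=N -> ctr[1]=0
Ev 4: PC=0 idx=0 pred=N actual=N -> ctr[0]=0
Ev 5: PC=0 idx=0 pred=N actual=N -> ctr[0]=0
Ev 6: PC=0 idx=0 pred=N actual=N -> ctr[0]=0
Ev 7: PC=0 idx=0 pred=N actual=N -> ctr[0]=0
Ev 8: PC=0 idx=0 pred=N actual=N -> ctr[0]=0
Ev 9: PC=1 idx=1 pred=N actual=T -> ctr[1]=1
Ev 10: PC=7 idx=1 pred=N actual=T -> ctr[1]=2
Ev 11: PC=7 idx=1 pred=T actual=N -> ctr[1]=1
Ev 12: PC=0 idx=0 pred=N actual=T -> ctr[0]=1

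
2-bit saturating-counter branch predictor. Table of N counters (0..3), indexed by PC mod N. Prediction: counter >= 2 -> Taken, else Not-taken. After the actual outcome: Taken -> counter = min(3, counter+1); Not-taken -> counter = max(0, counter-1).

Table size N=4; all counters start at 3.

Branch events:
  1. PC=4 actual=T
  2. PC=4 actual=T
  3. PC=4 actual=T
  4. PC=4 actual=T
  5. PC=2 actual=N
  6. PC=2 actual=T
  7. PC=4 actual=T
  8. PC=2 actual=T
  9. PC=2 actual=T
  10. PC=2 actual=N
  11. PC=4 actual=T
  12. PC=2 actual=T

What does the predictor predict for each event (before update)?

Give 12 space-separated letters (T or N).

Answer: T T T T T T T T T T T T

Derivation:
Ev 1: PC=4 idx=0 pred=T actual=T -> ctr[0]=3
Ev 2: PC=4 idx=0 pred=T actual=T -> ctr[0]=3
Ev 3: PC=4 idx=0 pred=T actual=T -> ctr[0]=3
Ev 4: PC=4 idx=0 pred=T actual=T -> ctr[0]=3
Ev 5: PC=2 idx=2 pred=T actual=N -> ctr[2]=2
Ev 6: PC=2 idx=2 pred=T actual=T -> ctr[2]=3
Ev 7: PC=4 idx=0 pred=T actual=T -> ctr[0]=3
Ev 8: PC=2 idx=2 pred=T actual=T -> ctr[2]=3
Ev 9: PC=2 idx=2 pred=T actual=T -> ctr[2]=3
Ev 10: PC=2 idx=2 pred=T actual=N -> ctr[2]=2
Ev 11: PC=4 idx=0 pred=T actual=T -> ctr[0]=3
Ev 12: PC=2 idx=2 pred=T actual=T -> ctr[2]=3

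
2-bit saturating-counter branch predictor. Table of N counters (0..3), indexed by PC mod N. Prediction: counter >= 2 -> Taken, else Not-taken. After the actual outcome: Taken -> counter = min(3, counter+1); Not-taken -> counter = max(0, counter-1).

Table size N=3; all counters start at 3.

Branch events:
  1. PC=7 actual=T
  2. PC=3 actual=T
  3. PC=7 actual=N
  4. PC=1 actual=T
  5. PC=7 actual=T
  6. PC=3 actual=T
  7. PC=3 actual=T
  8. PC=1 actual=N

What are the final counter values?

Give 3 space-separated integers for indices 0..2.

Answer: 3 2 3

Derivation:
Ev 1: PC=7 idx=1 pred=T actual=T -> ctr[1]=3
Ev 2: PC=3 idx=0 pred=T actual=T -> ctr[0]=3
Ev 3: PC=7 idx=1 pred=T actual=N -> ctr[1]=2
Ev 4: PC=1 idx=1 pred=T actual=T -> ctr[1]=3
Ev 5: PC=7 idx=1 pred=T actual=T -> ctr[1]=3
Ev 6: PC=3 idx=0 pred=T actual=T -> ctr[0]=3
Ev 7: PC=3 idx=0 pred=T actual=T -> ctr[0]=3
Ev 8: PC=1 idx=1 pred=T actual=N -> ctr[1]=2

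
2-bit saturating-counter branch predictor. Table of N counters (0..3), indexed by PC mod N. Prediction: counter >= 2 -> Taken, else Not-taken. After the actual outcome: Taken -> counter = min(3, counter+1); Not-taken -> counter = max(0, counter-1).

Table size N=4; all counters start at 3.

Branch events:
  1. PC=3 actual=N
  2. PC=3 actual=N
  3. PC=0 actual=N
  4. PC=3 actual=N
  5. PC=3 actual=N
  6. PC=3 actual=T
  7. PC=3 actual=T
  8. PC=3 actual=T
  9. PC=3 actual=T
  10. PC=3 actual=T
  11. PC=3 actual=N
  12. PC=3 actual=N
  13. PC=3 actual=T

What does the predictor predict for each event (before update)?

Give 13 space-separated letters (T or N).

Ev 1: PC=3 idx=3 pred=T actual=N -> ctr[3]=2
Ev 2: PC=3 idx=3 pred=T actual=N -> ctr[3]=1
Ev 3: PC=0 idx=0 pred=T actual=N -> ctr[0]=2
Ev 4: PC=3 idx=3 pred=N actual=N -> ctr[3]=0
Ev 5: PC=3 idx=3 pred=N actual=N -> ctr[3]=0
Ev 6: PC=3 idx=3 pred=N actual=T -> ctr[3]=1
Ev 7: PC=3 idx=3 pred=N actual=T -> ctr[3]=2
Ev 8: PC=3 idx=3 pred=T actual=T -> ctr[3]=3
Ev 9: PC=3 idx=3 pred=T actual=T -> ctr[3]=3
Ev 10: PC=3 idx=3 pred=T actual=T -> ctr[3]=3
Ev 11: PC=3 idx=3 pred=T actual=N -> ctr[3]=2
Ev 12: PC=3 idx=3 pred=T actual=N -> ctr[3]=1
Ev 13: PC=3 idx=3 pred=N actual=T -> ctr[3]=2

Answer: T T T N N N N T T T T T N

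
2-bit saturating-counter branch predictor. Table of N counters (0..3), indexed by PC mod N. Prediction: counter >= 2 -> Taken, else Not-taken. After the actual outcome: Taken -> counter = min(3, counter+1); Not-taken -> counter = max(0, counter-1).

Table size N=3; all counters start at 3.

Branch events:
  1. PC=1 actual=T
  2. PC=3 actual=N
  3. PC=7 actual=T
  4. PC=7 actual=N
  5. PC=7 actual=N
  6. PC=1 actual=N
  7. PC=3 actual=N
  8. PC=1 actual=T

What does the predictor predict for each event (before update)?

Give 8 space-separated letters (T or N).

Ev 1: PC=1 idx=1 pred=T actual=T -> ctr[1]=3
Ev 2: PC=3 idx=0 pred=T actual=N -> ctr[0]=2
Ev 3: PC=7 idx=1 pred=T actual=T -> ctr[1]=3
Ev 4: PC=7 idx=1 pred=T actual=N -> ctr[1]=2
Ev 5: PC=7 idx=1 pred=T actual=N -> ctr[1]=1
Ev 6: PC=1 idx=1 pred=N actual=N -> ctr[1]=0
Ev 7: PC=3 idx=0 pred=T actual=N -> ctr[0]=1
Ev 8: PC=1 idx=1 pred=N actual=T -> ctr[1]=1

Answer: T T T T T N T N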